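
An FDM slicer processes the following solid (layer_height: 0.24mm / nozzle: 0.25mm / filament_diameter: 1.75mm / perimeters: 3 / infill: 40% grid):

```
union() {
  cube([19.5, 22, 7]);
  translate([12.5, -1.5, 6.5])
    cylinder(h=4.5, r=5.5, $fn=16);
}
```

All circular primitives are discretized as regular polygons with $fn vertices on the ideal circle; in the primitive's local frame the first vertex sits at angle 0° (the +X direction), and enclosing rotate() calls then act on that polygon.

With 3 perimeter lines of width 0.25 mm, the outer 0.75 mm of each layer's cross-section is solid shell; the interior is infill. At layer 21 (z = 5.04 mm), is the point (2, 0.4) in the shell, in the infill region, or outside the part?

shell

At z = 5.04 mm: the cube (footprint 19.5×22) is included at this height; the cylinder at (12.5, -1.5) is absent (z outside [6.5, 11]); Taking the union: only the 19.5×22 cube is present, so the union is just that shape — 1 connected region. Overall, the cross-section is a single solid region. The nearest boundary edge runs (0.00, 0.00)→(19.50, 0.00); distance from the point to it = 0.40 mm. The point is inside the cross-section, 0.40 mm from the nearest boundary — within the 0.75 mm shell band (3 × 0.25).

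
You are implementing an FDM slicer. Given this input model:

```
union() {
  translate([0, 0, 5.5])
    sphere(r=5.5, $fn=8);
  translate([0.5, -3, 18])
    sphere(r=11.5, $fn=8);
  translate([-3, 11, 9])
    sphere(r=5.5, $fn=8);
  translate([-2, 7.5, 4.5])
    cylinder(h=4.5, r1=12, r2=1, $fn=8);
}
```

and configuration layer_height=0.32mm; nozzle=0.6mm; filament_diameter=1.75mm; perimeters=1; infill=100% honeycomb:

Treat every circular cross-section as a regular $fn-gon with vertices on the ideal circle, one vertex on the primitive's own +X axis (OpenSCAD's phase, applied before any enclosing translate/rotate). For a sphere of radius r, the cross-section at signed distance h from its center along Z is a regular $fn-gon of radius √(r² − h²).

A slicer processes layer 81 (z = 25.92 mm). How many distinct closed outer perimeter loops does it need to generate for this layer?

1

At z = 25.92 mm: the sphere is absent (|z−center|=20.420 > r=5.5); the sphere at (0.5, -3): section is a regular 8-gon, circumradius = √(r²−h²) = √(11.5²−7.92²) = 8.338; the sphere at (-3, 11) is not intersected at this z (|z−center|=16.920 > r=5.5); the cone at (-2, 7.5) is absent (z outside [4.5, 9]); Merging all regions: only the r=11.5 sphere at (0.5, -3) is present, so the union is just that shape — 1 connected region. The result has 1 disconnected region.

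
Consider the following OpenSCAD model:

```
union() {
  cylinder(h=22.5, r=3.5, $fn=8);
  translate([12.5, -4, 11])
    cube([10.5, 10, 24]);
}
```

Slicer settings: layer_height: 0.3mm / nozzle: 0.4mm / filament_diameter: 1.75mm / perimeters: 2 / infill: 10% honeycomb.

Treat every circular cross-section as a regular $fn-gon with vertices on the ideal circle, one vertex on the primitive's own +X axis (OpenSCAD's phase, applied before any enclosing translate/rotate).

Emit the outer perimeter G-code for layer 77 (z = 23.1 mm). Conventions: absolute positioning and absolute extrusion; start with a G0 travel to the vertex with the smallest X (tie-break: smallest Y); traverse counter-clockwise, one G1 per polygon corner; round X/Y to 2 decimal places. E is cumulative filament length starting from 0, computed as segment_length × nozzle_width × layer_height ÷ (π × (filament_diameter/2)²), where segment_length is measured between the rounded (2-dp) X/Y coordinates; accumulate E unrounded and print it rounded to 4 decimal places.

At z = 23.1 mm: the cylinder does not reach this height (z outside [0, 22.5]); the 10.5×10 cube at (12.5, -4) contributes its full rectangle; Combining (union): only the 10.5×10 cube at (12.5, -4) is present, so the union is just that shape — 1 connected region. The outline is a single polygon with 4 vertices. Extrusion per mm of travel: 0.4 × 0.3 / (π × 0.875²) = 0.049890. Accumulating E over each segment gives final E = 2.0455.

G0 X12.50 Y-4.00 Z23.10
G1 X23.00 Y-4.00 E0.5238
G1 X23.00 Y6.00 E1.0227
G1 X12.50 Y6.00 E1.5466
G1 X12.50 Y-4.00 E2.0455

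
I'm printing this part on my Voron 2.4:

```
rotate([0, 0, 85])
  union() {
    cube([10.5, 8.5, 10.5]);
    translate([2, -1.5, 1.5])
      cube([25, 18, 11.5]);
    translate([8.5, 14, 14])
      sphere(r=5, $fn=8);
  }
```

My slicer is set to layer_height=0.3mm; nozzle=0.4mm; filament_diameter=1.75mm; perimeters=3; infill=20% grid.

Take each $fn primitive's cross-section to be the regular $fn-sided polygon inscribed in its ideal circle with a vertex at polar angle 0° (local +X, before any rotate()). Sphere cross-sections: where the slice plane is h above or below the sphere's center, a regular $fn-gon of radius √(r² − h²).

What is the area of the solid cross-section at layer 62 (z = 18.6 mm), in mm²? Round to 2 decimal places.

10.86 mm²

At z = 18.6 mm: the cube does not reach this height (z outside [0, 10.5]); the cube at (2, -1.5) is not intersected at this z (z outside [1.5, 13]); the r=5 sphere at (8.5, 14) slices to a regular 8-gon of circumradius 1.960 (√(r²−h²) with h=4.6 from center) (area = (8/2)·1.960²·sin(360°/8) = 10.86 mm²); Combining (union): only the r=5 sphere at (8.5, 14) is present, so the union is just that shape — area = 10.86 mm²; (rotated 85° about Z; rotation is an isometry so areas/perimeters/island counts are preserved). Overall, the cross-section is a single solid region. Net area = 10.86 mm².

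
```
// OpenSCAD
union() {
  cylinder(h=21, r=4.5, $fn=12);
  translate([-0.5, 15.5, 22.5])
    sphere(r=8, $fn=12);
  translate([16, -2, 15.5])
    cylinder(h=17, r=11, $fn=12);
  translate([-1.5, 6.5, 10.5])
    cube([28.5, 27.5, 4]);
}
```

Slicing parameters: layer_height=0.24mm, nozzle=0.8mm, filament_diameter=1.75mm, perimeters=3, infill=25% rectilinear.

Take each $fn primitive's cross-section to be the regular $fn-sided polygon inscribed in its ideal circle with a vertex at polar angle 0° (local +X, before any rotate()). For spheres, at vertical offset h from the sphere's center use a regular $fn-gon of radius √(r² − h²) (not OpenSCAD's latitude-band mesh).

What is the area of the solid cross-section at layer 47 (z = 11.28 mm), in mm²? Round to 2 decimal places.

At z = 11.28 mm: the r=4.5 cylinder gives a regular 12-gon of circumradius 4.5 (constant along its height) (area = (12/2)·4.500²·sin(360°/12) = 60.75 mm²); the sphere at (-0.5, 15.5) is not intersected at this z (|z−center|=11.220 > r=8); the cylinder at (16, -2) does not reach this height (z outside [15.5, 32.5]); the cube at (-1.5, 6.5) (footprint 28.5×27.5) is included at this height (area 783.75 mm²); Taking the union: the 2 present regions are separate (no shared area or edge), so areas and boundary lengths simply add and each stays a separate island — area = 844.50 mm². Overall, the cross-section has 2 separate islands. Net area = 844.50 mm².

844.50 mm²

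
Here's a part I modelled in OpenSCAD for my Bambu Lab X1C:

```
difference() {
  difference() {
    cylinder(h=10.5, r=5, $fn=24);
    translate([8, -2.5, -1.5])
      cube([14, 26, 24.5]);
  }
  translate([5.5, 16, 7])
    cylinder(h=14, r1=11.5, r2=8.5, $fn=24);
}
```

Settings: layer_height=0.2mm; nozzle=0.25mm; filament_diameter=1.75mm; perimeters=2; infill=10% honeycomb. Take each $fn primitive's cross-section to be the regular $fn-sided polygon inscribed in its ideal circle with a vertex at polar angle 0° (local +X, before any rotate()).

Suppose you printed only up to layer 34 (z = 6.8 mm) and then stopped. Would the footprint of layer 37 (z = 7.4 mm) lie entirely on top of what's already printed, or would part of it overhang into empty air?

Compare the two slices. At z = 6.8: the cylinder: section is a regular 24-gon, circumradius r=5 (area = (24/2)·5.000²·sin(360°/24) = 77.65 mm²); the 14×26 cube at (8, -2.5) contributes its full rectangle (area 364.00 mm²); Taking the first minus the rest: starting from the r=5 cylinder (77.65 mm²), the 14×26 cube at (8, -2.5) misses the remaining region (no effect) — area = 77.65 mm²; the cone at (5.5, 16) is not intersected at this z (z outside [7, 21]); Subtracting the remaining from the first: none of the subtracted shapes is present at this height, so that combined region is unchanged — area = 77.65 mm². At z = 7.4: the cylinder: section is a regular 24-gon, circumradius r=5 (area = (24/2)·5.000²·sin(360°/24) = 77.65 mm²); the cube at (8, -2.5) (footprint 14×26) is included at this height (area 364.00 mm²); Taking the first minus the rest: starting from the r=5 cylinder (77.65 mm²), the 14×26 cube at (8, -2.5) misses the remaining region (no effect) — area = 77.65 mm²; the cone at (5.5, 16): at t=0.029 of its height the radius interpolates to r₁+(r₂−r₁)t = 11.414, giving a regular 24-gon of that circumradius (area = (24/2)·11.414²·sin(360°/24) = 404.65 mm²); After the difference (first − rest): starting from that combined region (77.65 mm²), the cone at (5.5, 16) misses the remaining region (no effect) — area = 77.65 mm². Checking containment: the cross-section at z = 7.4 is a subset of the cross-section at z = 6.8.

entirely on top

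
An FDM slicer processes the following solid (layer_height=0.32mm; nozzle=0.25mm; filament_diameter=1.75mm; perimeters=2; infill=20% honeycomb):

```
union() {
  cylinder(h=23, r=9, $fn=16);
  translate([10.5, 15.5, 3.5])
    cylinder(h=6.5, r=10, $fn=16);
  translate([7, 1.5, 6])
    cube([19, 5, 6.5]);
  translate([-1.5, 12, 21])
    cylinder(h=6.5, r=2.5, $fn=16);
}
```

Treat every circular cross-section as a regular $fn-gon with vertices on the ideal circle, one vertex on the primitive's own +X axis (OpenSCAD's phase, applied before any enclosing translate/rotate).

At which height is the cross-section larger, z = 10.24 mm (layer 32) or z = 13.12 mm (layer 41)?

Layer 32 (z = 10.24): the r=9 cylinder gives a regular 16-gon of circumradius 9 (constant along its height) (area = (16/2)·9.000²·sin(360°/16) = 247.98 mm²); the cylinder at (10.5, 15.5) is not intersected at this z (z outside [3.5, 10]); the cube at (7, 1.5) (footprint 19×5) is included at this height (area 95.00 mm²); the cylinder at (-1.5, 12) is not intersected at this z (z outside [21, 27.5]); Merging all regions: the regions partially overlap — summed areas 342.98 mm² minus the doubly-counted overlap 4.23 mm² gives 338.75 mm² — area = 338.75 mm². So its area = 338.75 mm². Layer 41 (z = 13.12): the r=9 cylinder contributes a regular 16-gon of circumradius 9 (area = (16/2)·9.000²·sin(360°/16) = 247.98 mm²); the cylinder at (10.5, 15.5) is not intersected at this z (z outside [3.5, 10]); the cube at (7, 1.5) is not intersected at this z (z outside [6, 12.5]); the cylinder at (-1.5, 12) is absent (z outside [21, 27.5]); Merging all regions: only the r=9 cylinder is present, so the union is just that shape — area = 247.98 mm². So its area = 247.98 mm². Layer 32 is larger (338.75 vs 247.98 mm²).

layer 32 (z = 10.24 mm)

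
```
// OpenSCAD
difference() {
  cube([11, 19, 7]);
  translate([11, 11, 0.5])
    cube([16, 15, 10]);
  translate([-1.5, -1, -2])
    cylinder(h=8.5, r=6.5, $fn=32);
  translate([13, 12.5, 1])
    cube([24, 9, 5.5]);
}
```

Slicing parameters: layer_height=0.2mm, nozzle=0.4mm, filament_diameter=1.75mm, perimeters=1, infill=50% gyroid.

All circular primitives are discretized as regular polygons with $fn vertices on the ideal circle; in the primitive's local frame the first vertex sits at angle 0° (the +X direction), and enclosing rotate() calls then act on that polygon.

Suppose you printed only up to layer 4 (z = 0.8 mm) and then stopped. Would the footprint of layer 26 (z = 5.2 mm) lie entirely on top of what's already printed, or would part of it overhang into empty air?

Compare the two slices. At z = 0.8: the 11×19 cube contributes its full rectangle (area 209.00 mm²); the 16×15 cube at (11, 11) contributes its full rectangle (area 240.00 mm²); the cylinder at (-1.5, -1): section is a regular 32-gon, circumradius r=6.5 (area = (32/2)·6.500²·sin(360°/32) = 131.88 mm²); the cube at (13, 12.5) is not intersected at this z (z outside [1, 6.5]); Subtracting the remaining from the first: starting from the 11×19 cube (209.00 mm²), the 16×15 cube at (11, 11) misses the remaining region (no effect); the r=6.5 cylinder at (-1.5, -1) partially overlaps it — only the 18.39 mm² overlap (of its 131.88 mm²) is removed, clipping the outline — area = 190.61 mm². At z = 5.2: the 11×19 cube contributes its full rectangle (area 209.00 mm²); the 16×15 cube at (11, 11) contributes its full rectangle (area 240.00 mm²); the r=6.5 cylinder at (-1.5, -1) gives a regular 32-gon of circumradius 6.5 (constant along its height) (area = (32/2)·6.500²·sin(360°/32) = 131.88 mm²); the cube at (13, 12.5) is present — its section is the full 24×9 rectangle (area 216.00 mm²); Subtracting the remaining from the first: starting from the 11×19 cube (209.00 mm²), the 16×15 cube at (11, 11) misses the remaining region (no effect); the r=6.5 cylinder at (-1.5, -1) partially overlaps it — only the 18.39 mm² overlap (of its 131.88 mm²) is removed, clipping the outline; the 24×9 cube at (13, 12.5) misses the remaining region (no effect) — area = 190.61 mm². Checking containment: the cross-section at z = 5.2 is a subset of the cross-section at z = 0.8.

entirely on top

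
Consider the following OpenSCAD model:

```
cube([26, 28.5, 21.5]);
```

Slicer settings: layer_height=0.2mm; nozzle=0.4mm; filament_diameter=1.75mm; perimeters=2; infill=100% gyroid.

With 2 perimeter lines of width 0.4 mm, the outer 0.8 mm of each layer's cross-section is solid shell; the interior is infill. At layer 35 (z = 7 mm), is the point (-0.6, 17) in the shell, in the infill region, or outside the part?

outside

At z = 7 mm: the cube is present — its section is the full 26×28.5 rectangle. Overall, the cross-section is a single solid region. The nearest boundary edge runs (0.00, 28.50)→(0.00, 0.00); distance from the point to it = 0.60 mm. The point is not inside any of the regions above, so it lies outside the cross-section (0.60 mm from the nearest boundary).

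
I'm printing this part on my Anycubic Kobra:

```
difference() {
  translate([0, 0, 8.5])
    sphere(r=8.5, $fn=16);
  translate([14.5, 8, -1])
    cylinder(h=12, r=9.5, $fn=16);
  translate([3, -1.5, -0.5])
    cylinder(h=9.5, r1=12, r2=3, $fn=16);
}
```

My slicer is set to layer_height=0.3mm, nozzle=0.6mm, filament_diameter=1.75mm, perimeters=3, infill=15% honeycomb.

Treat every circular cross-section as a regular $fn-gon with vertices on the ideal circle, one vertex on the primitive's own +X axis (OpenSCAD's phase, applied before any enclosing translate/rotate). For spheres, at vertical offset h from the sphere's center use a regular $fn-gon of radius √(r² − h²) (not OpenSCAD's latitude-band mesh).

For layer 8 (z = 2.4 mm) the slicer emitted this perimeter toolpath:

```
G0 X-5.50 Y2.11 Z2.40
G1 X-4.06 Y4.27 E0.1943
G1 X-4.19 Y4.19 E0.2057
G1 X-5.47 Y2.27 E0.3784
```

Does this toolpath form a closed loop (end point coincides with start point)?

Start point (G0): (-5.50, 2.11). End point (last G1): the path does not return to the start — open.

no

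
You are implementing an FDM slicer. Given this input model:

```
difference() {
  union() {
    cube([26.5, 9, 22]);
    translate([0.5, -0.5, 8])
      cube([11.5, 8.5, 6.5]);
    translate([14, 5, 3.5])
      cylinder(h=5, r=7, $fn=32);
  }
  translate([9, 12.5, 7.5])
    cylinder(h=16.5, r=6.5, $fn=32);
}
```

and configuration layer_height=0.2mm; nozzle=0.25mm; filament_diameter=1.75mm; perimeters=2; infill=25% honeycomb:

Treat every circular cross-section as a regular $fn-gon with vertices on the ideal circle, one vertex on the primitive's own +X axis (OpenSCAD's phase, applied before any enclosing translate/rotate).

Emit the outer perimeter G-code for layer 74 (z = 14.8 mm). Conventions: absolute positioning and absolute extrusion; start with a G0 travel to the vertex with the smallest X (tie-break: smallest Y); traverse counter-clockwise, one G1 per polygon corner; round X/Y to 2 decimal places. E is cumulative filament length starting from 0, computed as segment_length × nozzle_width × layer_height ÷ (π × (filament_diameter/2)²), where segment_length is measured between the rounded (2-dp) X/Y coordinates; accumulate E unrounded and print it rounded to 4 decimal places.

At z = 14.8 mm: the cube (footprint 26.5×9) is included at this height; the cube at (0.5, -0.5) is not intersected at this z (z outside [8, 14.5]); the cylinder at (14, 5) is not intersected at this z (z outside [3.5, 8.5]); Taking the union: only the 26.5×9 cube is present, so the union is just that shape — 1 connected region; the cylinder at (9, 12.5): section is a regular 32-gon, circumradius r=6.5; After the difference (first − rest): starting from that combined region, the r=6.5 cylinder at (9, 12.5) partially overlaps it — only the 22.90 mm² overlap (of its 131.88 mm²) is removed, clipping the outline — 1 connected region. The outline is a single polygon with 17 vertices. Extrusion per mm of travel: 0.25 × 0.2 / (π × 0.875²) = 0.020788. Accumulating E over each segment gives final E = 1.5190.

G0 X0.00 Y0.00 Z14.80
G1 X26.50 Y0.00 E0.5509
G1 X26.50 Y9.00 E0.7380
G1 X14.46 Y9.00 E0.9882
G1 X14.40 Y8.89 E0.9908
G1 X13.60 Y7.90 E1.0173
G1 X12.61 Y7.10 E1.0438
G1 X11.49 Y6.49 E1.0703
G1 X10.27 Y6.12 E1.0968
G1 X9.00 Y6.00 E1.1233
G1 X7.73 Y6.12 E1.1498
G1 X6.51 Y6.49 E1.1763
G1 X5.39 Y7.10 E1.2028
G1 X4.40 Y7.90 E1.2293
G1 X3.60 Y8.89 E1.2557
G1 X3.54 Y9.00 E1.2583
G1 X0.00 Y9.00 E1.3319
G1 X0.00 Y0.00 E1.5190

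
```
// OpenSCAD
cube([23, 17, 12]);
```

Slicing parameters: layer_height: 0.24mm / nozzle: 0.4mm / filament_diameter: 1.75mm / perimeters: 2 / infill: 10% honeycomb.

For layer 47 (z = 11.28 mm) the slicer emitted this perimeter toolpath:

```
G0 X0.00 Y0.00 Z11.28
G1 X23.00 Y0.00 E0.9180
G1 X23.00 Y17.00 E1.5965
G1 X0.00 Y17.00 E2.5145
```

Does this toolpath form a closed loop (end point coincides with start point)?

Start point (G0): (0.00, 0.00). End point (last G1): the path does not return to the start — open.

no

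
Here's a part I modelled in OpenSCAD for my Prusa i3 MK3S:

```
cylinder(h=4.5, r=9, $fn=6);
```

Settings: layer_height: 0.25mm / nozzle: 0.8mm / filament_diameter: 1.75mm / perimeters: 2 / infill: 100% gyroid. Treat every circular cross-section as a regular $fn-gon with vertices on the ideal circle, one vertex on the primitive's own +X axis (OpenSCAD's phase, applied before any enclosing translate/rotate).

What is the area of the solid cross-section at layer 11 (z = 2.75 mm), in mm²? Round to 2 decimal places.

At z = 2.75 mm: the r=9 cylinder gives a regular 6-gon of circumradius 9 (constant along its height) (area = (6/2)·9.000²·sin(360°/6) = 210.44 mm²). Overall, the cross-section is a single solid region. Net area = 210.44 mm².

210.44 mm²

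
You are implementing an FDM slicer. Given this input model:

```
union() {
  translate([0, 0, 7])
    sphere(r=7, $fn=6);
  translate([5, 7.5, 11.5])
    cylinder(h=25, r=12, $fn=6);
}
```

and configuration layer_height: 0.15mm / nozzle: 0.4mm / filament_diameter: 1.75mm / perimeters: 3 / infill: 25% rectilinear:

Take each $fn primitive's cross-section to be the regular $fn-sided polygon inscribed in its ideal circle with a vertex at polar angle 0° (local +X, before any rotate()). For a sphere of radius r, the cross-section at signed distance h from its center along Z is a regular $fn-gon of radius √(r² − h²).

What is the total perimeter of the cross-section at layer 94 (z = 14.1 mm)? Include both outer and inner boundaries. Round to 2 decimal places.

72.00 mm

At z = 14.1 mm: the sphere does not reach this height (|z−center|=7.100 > r=7); the r=12 cylinder at (5, 7.5) contributes a regular 6-gon of circumradius 12 (perimeter = 2·6·12.000·sin(180°/6) = 72.00 mm); Combining (union): only the r=12 cylinder at (5, 7.5) is present, so the union is just that shape — boundary = 72.00 mm. Overall, the cross-section is a single solid region. Total boundary length (outer) = 72.00 mm.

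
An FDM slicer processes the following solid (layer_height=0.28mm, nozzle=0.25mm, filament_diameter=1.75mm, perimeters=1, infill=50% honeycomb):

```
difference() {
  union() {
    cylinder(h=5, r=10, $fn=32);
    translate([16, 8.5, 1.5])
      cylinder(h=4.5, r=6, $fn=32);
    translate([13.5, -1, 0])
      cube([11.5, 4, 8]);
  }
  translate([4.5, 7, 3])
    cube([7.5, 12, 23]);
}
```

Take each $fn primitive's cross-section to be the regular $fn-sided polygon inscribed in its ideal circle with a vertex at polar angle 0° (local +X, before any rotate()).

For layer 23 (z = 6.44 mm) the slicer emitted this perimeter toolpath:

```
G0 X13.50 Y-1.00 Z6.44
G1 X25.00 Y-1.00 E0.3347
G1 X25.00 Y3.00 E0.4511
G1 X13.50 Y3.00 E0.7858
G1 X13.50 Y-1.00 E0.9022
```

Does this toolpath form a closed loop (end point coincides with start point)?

yes

Start point (G0): (13.50, -1.00). End point (last G1): the path returns to the start — closed.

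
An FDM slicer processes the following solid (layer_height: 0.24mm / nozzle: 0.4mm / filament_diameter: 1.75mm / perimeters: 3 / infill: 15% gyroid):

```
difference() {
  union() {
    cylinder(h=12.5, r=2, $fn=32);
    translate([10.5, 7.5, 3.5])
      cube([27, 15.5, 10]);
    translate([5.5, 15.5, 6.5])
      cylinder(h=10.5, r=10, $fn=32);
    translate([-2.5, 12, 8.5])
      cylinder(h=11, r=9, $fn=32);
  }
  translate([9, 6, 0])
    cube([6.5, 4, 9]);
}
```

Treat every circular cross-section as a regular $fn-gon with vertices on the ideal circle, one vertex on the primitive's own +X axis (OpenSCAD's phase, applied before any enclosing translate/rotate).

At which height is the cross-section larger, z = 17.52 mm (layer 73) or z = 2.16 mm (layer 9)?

layer 73 (z = 17.52 mm)

Layer 73 (z = 17.52): the cylinder is absent (z outside [0, 12.5]); the cube at (10.5, 7.5) is absent (z outside [3.5, 13.5]); the cylinder at (5.5, 15.5) is not intersected at this z (z outside [6.5, 17]); the r=9 cylinder at (-2.5, 12) gives a regular 32-gon of circumradius 9 (constant along its height) (area = (32/2)·9.000²·sin(360°/32) = 252.84 mm²); Merging all regions: only the r=9 cylinder at (-2.5, 12) is present, so the union is just that shape — area = 252.84 mm²; the cube at (9, 6) is not intersected at this z (z outside [0, 9]); Subtracting the remaining from the first: none of the subtracted shapes is present at this height, so the result so far is unchanged — area = 252.84 mm². So its area = 252.84 mm². Layer 9 (z = 2.16): the cylinder: section is a regular 32-gon, circumradius r=2 (area = (32/2)·2.000²·sin(360°/32) = 12.49 mm²); the cube at (10.5, 7.5) is not intersected at this z (z outside [3.5, 13.5]); the cylinder at (5.5, 15.5) is not intersected at this z (z outside [6.5, 17]); the cylinder at (-2.5, 12) is absent (z outside [8.5, 19.5]); Taking the union: only the r=2 cylinder is present, so the union is just that shape — area = 12.49 mm²; the cube at (9, 6) is present — its section is the full 6.5×4 rectangle (area 26.00 mm²); After the difference (first − rest): starting from that combined region (12.49 mm²), the 6.5×4 cube at (9, 6) misses the remaining region (no effect) — area = 12.49 mm². So its area = 12.49 mm². Layer 73 is larger (252.84 vs 12.49 mm²).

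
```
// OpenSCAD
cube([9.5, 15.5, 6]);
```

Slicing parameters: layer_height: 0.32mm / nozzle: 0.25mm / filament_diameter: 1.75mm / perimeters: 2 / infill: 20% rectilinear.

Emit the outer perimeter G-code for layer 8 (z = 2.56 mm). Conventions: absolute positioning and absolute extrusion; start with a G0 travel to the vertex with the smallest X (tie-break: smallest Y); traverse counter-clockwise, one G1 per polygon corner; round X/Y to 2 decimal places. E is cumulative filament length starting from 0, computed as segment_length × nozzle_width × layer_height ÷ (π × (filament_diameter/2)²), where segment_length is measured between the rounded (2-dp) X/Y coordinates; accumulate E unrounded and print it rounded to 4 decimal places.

G0 X0.00 Y0.00 Z2.56
G1 X9.50 Y0.00 E0.3160
G1 X9.50 Y15.50 E0.8315
G1 X0.00 Y15.50 E1.1475
G1 X0.00 Y0.00 E1.6630

At z = 2.56 mm: the cube (footprint 9.5×15.5) is included at this height. The outline is a single polygon with 4 vertices. Extrusion per mm of travel: 0.25 × 0.32 / (π × 0.875²) = 0.033260. Accumulating E over each segment gives final E = 1.6630.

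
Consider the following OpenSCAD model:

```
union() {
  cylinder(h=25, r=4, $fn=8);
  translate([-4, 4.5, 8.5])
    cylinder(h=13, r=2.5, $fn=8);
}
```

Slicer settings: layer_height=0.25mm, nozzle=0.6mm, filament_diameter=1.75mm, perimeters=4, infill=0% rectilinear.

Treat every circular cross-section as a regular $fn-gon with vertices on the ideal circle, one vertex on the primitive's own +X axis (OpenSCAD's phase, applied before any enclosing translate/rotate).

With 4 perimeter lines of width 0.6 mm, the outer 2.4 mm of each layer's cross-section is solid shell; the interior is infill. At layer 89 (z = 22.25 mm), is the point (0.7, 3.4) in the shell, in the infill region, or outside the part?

shell

At z = 22.25 mm: the r=4 cylinder gives a regular 8-gon of circumradius 4 (constant along its height); the cylinder at (-4, 4.5) does not reach this height (z outside [8.5, 21.5]); Merging all regions: only the r=4 cylinder is present, so the union is just that shape — 1 connected region. Overall, the cross-section is a single solid region. The nearest boundary edge runs (2.83, 2.83)→(0.00, 4.00); distance from the point to it = 0.29 mm. The point is inside the cross-section, 0.29 mm from the nearest boundary — within the 2.4 mm shell band (4 × 0.6).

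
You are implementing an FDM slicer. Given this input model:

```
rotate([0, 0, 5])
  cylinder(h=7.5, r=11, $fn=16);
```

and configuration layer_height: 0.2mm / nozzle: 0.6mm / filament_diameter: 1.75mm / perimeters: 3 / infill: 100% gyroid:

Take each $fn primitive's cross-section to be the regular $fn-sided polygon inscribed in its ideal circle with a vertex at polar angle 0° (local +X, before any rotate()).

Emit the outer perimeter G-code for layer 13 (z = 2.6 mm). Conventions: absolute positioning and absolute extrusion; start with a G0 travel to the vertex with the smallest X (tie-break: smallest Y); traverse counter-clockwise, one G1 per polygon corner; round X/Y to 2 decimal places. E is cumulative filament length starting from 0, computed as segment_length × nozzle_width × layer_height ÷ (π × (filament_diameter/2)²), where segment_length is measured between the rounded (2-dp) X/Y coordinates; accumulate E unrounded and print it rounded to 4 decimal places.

At z = 2.6 mm: the r=11 cylinder gives a regular 16-gon of circumradius 11 (constant along its height); (rotated 5° about Z; rotation is an isometry so areas/perimeters/island counts are preserved). The outline is a single polygon with 16 vertices. Extrusion per mm of travel: 0.6 × 0.2 / (π × 0.875²) = 0.049890. Accumulating E over each segment gives final E = 3.4266.

G0 X-10.96 Y-0.96 Z2.60
G1 X-9.76 Y-5.08 E0.2141
G1 X-7.07 Y-8.43 E0.4284
G1 X-3.31 Y-10.49 E0.6423
G1 X0.96 Y-10.96 E0.8566
G1 X5.08 Y-9.76 E1.0707
G1 X8.43 Y-7.07 E1.2851
G1 X10.49 Y-3.31 E1.4990
G1 X10.96 Y0.96 E1.7133
G1 X9.76 Y5.08 E1.9274
G1 X7.07 Y8.43 E2.1417
G1 X3.31 Y10.49 E2.3556
G1 X-0.96 Y10.96 E2.5699
G1 X-5.08 Y9.76 E2.7840
G1 X-8.43 Y7.07 E2.9984
G1 X-10.49 Y3.31 E3.2123
G1 X-10.96 Y-0.96 E3.4266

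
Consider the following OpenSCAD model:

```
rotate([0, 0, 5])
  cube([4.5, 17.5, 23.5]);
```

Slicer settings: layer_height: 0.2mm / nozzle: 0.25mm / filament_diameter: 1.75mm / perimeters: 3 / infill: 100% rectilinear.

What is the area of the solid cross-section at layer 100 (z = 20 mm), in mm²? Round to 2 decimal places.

78.75 mm²

At z = 20 mm: the cube (footprint 4.5×17.5) is included at this height (area 78.75 mm²); (whole slice rotated 5° about Z — lengths, areas and connectivity unchanged). Overall, the cross-section is a single solid region. Net area = 78.75 mm².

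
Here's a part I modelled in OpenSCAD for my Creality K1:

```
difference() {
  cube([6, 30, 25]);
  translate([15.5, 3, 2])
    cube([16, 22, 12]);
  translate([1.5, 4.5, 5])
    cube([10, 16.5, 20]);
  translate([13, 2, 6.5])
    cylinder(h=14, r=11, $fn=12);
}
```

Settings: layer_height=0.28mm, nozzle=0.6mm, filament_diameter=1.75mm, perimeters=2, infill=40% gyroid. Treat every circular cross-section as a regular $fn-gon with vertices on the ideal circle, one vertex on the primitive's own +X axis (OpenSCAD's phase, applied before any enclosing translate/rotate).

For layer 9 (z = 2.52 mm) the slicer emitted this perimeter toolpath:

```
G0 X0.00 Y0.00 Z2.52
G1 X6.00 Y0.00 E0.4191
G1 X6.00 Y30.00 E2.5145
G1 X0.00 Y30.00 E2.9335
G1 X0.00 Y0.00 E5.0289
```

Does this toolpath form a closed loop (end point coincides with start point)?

Start point (G0): (0.00, 0.00). End point (last G1): the path returns to the start — closed.

yes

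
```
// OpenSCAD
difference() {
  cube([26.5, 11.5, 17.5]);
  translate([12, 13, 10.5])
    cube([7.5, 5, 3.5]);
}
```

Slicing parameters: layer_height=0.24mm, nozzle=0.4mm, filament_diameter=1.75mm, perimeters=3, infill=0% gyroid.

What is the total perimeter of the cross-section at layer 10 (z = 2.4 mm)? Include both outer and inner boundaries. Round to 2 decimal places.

76.00 mm

At z = 2.4 mm: the cube (footprint 26.5×11.5) is included at this height (perimeter 76.00 mm); the cube at (12, 13) is not intersected at this z (z outside [10.5, 14]); Taking the first minus the rest: none of the subtracted shapes is present at this height, so the 26.5×11.5 cube is unchanged — boundary = 76.00 mm. Overall, the cross-section is a single solid region. Total boundary length (outer) = 76.00 mm.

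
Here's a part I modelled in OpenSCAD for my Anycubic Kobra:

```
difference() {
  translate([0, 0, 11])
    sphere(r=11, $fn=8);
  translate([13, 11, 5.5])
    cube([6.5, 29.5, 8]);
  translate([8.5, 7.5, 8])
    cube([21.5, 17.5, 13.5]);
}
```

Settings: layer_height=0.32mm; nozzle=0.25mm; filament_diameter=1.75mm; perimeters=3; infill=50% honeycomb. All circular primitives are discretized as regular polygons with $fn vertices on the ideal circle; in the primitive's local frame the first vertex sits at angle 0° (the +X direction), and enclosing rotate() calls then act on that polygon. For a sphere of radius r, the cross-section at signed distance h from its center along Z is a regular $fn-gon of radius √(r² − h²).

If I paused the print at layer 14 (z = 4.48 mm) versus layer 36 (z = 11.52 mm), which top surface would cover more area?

layer 36 (z = 11.52 mm)

Layer 14 (z = 4.48): the sphere: section is a regular 8-gon, circumradius = √(r²−h²) = √(11²−6.52²) = 8.859 (area = (8/2)·8.859²·sin(360°/8) = 222.00 mm²); the cube at (13, 11) is absent (z outside [5.5, 13.5]); the cube at (8.5, 7.5) does not reach this height (z outside [8, 21.5]); Taking the first minus the rest: none of the subtracted shapes is present at this height, so the r=11 sphere is unchanged — area = 222.00 mm². So its area = 222.00 mm². Layer 36 (z = 11.52): the r=11 sphere slices to a regular 8-gon of circumradius 10.988 (√(r²−h²) with h=0.52 from center) (area = (8/2)·10.988²·sin(360°/8) = 341.47 mm²); the cube at (13, 11) is present — its section is the full 6.5×29.5 rectangle (area 191.75 mm²); the cube at (8.5, 7.5) (footprint 21.5×17.5) is included at this height (area 376.25 mm²); Taking the first minus the rest: starting from the r=11 sphere (341.47 mm²), the 6.5×29.5 cube at (13, 11) misses the remaining region (no effect); the 21.5×17.5 cube at (8.5, 7.5) misses the remaining region (no effect) — area = 341.47 mm². So its area = 341.47 mm². Layer 36 is larger (341.47 vs 222.00 mm²).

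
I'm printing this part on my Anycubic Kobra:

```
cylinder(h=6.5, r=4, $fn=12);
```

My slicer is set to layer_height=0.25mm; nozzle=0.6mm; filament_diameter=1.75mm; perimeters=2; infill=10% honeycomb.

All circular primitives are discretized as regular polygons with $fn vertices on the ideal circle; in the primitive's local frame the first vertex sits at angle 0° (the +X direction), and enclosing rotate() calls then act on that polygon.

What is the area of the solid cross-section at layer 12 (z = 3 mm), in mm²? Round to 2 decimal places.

At z = 3 mm: the r=4 cylinder contributes a regular 12-gon of circumradius 4 (area = (12/2)·4.000²·sin(360°/12) = 48.00 mm²). Overall, the cross-section is a single solid region. Net area = 48.00 mm².

48.00 mm²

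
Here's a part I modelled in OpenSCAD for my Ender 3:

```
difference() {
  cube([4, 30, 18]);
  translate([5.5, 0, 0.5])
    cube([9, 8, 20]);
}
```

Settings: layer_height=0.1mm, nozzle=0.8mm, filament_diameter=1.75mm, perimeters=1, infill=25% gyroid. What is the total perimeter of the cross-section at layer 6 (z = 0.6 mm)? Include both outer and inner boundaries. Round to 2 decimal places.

At z = 0.6 mm: the cube is present — its section is the full 4×30 rectangle (perimeter 68.00 mm); the cube at (5.5, 0) (footprint 9×8) is included at this height (perimeter 34.00 mm); After the difference (first − rest): starting from the 4×30 cube, the 9×8 cube at (5.5, 0) misses the remaining region (no effect) — boundary = 68.00 mm. Overall, the cross-section is a single solid region. Total boundary length (outer) = 68.00 mm.

68.00 mm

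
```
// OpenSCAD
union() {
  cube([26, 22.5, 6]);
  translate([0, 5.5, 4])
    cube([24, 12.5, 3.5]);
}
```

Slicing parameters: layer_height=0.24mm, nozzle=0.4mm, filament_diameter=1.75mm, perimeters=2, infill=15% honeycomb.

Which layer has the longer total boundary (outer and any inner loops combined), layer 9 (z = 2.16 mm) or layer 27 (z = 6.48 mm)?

Layer 9 (z = 2.16): the cube (footprint 26×22.5) is included at this height (perimeter 97.00 mm); the cube at (0, 5.5) is absent (z outside [4, 7.5]); Merging all regions: only the 26×22.5 cube is present, so the union is just that shape — boundary = 97.00 mm. So its perimeter = 97.00 mm. Layer 27 (z = 6.48): the cube is absent (z outside [0, 6]); the 24×12.5 cube at (0, 5.5) contributes its full rectangle (perimeter 73.00 mm); Combining (union): only the 24×12.5 cube at (0, 5.5) is present, so the union is just that shape — boundary = 73.00 mm. So its perimeter = 73.00 mm. Layer 9 is larger (97.00 vs 73.00 mm).

layer 9 (z = 2.16 mm)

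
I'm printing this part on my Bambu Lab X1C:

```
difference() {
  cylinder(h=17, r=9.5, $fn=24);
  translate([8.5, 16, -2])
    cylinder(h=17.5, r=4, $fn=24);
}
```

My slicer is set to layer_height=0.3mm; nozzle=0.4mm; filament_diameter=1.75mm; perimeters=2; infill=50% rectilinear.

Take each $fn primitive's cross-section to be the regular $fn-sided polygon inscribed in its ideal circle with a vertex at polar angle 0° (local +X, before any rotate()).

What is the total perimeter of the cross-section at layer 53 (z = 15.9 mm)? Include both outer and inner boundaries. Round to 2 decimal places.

59.52 mm

At z = 15.9 mm: the cylinder: section is a regular 24-gon, circumradius r=9.5 (perimeter = 2·24·9.500·sin(180°/24) = 59.52 mm); the cylinder at (8.5, 16) is not intersected at this z (z outside [-2, 15.5]); After the difference (first − rest): none of the subtracted shapes is present at this height, so the r=9.5 cylinder is unchanged — boundary = 59.52 mm. Overall, the cross-section is a single solid region. Total boundary length (outer) = 59.52 mm.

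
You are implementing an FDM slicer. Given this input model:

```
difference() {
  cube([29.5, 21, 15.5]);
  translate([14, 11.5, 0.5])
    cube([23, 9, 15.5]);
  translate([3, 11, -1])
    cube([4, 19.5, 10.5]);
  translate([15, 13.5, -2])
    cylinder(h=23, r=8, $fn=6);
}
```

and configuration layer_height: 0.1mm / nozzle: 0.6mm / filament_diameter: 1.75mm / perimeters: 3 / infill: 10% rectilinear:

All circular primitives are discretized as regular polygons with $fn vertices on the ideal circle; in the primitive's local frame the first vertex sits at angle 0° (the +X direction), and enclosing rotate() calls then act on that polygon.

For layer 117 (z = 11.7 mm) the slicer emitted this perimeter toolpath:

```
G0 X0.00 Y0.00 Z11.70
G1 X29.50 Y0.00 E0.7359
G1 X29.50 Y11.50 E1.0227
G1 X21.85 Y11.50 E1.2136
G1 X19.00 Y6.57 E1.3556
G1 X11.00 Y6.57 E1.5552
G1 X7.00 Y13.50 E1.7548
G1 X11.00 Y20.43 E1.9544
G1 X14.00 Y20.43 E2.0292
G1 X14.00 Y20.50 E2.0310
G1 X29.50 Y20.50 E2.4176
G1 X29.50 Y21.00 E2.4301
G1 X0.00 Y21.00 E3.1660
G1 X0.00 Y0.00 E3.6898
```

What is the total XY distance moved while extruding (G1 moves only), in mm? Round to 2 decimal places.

147.92 mm

Sum the Euclidean lengths of each G1 segment: total = 147.92 mm.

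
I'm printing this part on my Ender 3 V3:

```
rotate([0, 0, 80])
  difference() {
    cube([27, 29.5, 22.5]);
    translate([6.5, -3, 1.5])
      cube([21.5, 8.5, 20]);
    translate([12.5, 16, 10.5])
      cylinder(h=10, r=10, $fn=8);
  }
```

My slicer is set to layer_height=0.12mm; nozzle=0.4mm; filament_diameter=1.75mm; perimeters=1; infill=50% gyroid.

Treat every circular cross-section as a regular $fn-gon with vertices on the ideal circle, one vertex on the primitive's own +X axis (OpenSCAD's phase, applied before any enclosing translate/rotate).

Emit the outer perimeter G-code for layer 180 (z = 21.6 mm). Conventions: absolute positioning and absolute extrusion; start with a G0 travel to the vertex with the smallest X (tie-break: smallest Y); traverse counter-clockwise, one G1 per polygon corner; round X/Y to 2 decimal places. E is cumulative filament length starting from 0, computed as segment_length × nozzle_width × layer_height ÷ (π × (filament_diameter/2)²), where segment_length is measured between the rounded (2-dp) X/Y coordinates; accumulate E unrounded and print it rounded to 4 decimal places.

G0 X-29.05 Y5.12 Z21.60
G1 X0.00 Y0.00 E0.5887
G1 X4.69 Y26.59 E1.1275
G1 X-24.36 Y31.71 E1.7161
G1 X-29.05 Y5.12 E2.2550

At z = 21.6 mm: the 27×29.5 cube contributes its full rectangle; the cube at (6.5, -3) is absent (z outside [1.5, 21.5]); the cylinder at (12.5, 16) is not intersected at this z (z outside [10.5, 20.5]); After the difference (first − rest): none of the subtracted shapes is present at this height, so the 27×29.5 cube is unchanged — 1 connected region; (whole slice rotated 80° about Z — lengths, areas and connectivity unchanged). The outline is a single polygon with 4 vertices. Extrusion per mm of travel: 0.4 × 0.12 / (π × 0.875²) = 0.019956. Accumulating E over each segment gives final E = 2.2550.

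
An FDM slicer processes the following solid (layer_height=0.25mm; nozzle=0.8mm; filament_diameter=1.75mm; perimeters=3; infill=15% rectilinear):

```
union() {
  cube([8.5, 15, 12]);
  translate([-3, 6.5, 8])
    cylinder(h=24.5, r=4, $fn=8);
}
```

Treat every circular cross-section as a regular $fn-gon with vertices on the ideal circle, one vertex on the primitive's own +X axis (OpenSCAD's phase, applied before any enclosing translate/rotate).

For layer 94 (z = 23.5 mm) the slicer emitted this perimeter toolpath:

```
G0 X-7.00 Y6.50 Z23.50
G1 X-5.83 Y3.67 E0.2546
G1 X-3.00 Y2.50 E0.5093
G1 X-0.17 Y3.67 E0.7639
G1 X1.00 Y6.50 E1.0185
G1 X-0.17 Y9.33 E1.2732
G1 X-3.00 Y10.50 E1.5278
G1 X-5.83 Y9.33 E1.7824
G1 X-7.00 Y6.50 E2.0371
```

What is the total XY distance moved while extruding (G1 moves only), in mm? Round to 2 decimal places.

24.50 mm

Sum the Euclidean lengths of each G1 segment: total = 24.50 mm.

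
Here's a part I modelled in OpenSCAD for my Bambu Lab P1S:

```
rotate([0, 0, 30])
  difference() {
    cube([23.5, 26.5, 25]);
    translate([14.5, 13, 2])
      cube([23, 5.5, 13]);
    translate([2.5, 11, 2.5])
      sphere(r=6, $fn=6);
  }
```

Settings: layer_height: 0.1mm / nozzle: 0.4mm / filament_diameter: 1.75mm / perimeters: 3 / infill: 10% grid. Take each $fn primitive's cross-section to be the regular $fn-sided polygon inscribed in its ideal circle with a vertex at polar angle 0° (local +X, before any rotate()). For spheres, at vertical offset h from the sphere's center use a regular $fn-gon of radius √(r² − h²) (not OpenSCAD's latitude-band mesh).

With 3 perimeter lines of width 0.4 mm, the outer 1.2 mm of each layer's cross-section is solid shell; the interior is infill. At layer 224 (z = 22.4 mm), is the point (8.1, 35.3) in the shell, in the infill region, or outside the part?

At z = 22.4 mm: the cube (footprint 23.5×26.5) is included at this height; the cube at (14.5, 13) does not reach this height (z outside [2, 15]); the sphere at (2.5, 11) is not intersected at this z (|z−center|=19.900 > r=6); Taking the first minus the rest: none of the subtracted shapes is present at this height, so the 23.5×26.5 cube is unchanged — 1 connected region; (rotated 30° about Z; rotation is an isometry so areas/perimeters/island counts are preserved). Overall, the cross-section is a single solid region. Undo the 30° rotation: the query point maps to (24.665, 26.521) in the un-rotated model frame. The nearest boundary edge runs (23.50, 0.00)→(23.50, 26.50); distance from the point to it = 1.16 mm. The point is not inside any of the regions above, so it lies outside the cross-section (1.16 mm from the nearest boundary).

outside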